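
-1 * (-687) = 687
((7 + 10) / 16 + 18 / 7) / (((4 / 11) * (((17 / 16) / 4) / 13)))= 489.08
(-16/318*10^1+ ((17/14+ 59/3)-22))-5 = -14741/2226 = -6.62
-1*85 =-85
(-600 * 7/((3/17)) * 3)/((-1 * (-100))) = -714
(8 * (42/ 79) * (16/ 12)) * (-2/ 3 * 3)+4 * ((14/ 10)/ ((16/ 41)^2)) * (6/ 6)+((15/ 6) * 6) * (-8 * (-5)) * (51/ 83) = 826926459/ 2098240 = 394.10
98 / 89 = 1.10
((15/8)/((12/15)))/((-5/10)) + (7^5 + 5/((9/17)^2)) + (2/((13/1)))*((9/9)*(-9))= 283362593/16848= 16818.77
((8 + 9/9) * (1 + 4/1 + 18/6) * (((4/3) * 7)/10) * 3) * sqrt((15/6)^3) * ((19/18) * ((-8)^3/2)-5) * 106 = -7351736 * sqrt(10) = -23248230.52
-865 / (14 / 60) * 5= -129750 / 7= -18535.71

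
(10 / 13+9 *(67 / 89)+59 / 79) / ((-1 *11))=-757854 / 1005433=-0.75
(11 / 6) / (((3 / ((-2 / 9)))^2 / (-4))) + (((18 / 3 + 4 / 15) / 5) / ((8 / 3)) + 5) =1187489 / 218700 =5.43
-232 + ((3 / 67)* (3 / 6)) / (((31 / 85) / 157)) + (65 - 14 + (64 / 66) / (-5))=-117586363 / 685410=-171.56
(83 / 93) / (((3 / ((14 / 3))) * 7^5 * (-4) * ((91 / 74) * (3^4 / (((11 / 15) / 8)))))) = -33781 / 1777564119240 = -0.00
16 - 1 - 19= -4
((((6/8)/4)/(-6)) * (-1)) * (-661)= -661/32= -20.66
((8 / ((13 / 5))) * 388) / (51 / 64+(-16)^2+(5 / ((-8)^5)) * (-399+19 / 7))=4.65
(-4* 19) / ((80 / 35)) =-133 / 4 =-33.25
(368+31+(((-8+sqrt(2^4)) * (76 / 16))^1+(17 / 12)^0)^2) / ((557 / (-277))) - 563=-513862 / 557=-922.55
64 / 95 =0.67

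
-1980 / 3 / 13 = -660 / 13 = -50.77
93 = 93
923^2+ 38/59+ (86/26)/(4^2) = 851929.85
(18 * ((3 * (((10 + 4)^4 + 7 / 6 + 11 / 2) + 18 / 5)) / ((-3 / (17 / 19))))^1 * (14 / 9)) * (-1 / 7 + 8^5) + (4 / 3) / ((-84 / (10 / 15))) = -113277848229038 / 3591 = -31544931280.71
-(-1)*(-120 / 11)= -120 / 11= -10.91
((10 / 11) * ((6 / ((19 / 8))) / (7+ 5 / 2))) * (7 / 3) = 2240 / 3971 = 0.56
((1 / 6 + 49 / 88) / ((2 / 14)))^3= 2389979753 / 18399744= 129.89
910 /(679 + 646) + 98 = 26152 /265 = 98.69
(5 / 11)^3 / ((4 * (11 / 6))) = 375 / 29282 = 0.01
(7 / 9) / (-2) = -7 / 18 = -0.39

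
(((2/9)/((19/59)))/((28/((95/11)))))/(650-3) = 295/896742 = 0.00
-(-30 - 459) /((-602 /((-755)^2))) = -463026.95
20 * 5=100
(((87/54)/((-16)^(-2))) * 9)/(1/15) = 55680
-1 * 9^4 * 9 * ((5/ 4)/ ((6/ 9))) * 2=-885735/ 4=-221433.75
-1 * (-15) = 15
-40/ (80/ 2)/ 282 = -1/ 282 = -0.00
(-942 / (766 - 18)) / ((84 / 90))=-1.35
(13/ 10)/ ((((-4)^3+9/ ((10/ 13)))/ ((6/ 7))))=-78/ 3661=-0.02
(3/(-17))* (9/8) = -0.20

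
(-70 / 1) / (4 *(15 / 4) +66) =-0.86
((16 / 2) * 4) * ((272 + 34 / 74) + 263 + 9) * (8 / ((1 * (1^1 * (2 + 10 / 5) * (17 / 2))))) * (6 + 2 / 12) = 25280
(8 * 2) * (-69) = -1104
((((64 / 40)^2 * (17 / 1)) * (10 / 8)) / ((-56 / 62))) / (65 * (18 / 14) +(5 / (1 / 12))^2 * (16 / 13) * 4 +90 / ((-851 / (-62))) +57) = -5830201 / 1729858215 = -0.00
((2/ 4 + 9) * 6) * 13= 741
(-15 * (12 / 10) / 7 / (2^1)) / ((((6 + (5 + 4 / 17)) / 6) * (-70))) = 459 / 46795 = 0.01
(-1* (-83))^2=6889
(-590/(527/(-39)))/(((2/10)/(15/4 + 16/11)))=13173225/11594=1136.21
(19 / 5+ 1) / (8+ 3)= 24 / 55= 0.44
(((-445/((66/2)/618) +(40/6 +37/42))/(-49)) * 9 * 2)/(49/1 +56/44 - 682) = -4.84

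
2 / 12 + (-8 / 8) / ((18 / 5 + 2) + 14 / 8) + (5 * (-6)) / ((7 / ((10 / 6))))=-697 / 98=-7.11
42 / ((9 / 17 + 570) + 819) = 119 / 3937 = 0.03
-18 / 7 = -2.57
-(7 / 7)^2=-1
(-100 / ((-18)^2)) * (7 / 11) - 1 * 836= -836.20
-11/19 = -0.58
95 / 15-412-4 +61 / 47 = -57580 / 141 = -408.37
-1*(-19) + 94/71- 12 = 591/71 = 8.32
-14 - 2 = -16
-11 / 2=-5.50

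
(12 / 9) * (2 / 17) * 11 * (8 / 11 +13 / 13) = 152 / 51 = 2.98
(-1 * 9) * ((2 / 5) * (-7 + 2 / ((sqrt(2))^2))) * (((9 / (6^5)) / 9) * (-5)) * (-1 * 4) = 1 / 18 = 0.06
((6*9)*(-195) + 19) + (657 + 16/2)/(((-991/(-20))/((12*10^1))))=-8820401/991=-8900.51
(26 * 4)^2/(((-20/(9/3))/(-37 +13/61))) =59683.04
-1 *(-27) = 27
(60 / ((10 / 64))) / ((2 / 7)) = 1344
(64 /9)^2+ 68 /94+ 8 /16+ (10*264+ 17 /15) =102519641 /38070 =2692.92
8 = 8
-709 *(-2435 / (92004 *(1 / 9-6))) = -5179245 / 1625404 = -3.19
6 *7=42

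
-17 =-17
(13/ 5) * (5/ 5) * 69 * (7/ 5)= 251.16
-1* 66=-66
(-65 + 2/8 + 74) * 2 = 37/2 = 18.50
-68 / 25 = -2.72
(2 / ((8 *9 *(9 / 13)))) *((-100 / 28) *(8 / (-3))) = 650 / 1701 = 0.38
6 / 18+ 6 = 19 / 3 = 6.33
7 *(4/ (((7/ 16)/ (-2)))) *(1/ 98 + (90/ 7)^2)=-1036864/ 49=-21160.49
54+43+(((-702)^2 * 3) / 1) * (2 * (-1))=-2956727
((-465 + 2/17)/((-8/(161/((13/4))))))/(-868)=-181769/54808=-3.32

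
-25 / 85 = -5 / 17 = -0.29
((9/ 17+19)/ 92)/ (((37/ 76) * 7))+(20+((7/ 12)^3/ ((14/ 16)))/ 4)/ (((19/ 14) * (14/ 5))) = 8878004633/ 1662431904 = 5.34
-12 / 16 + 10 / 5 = 5 / 4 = 1.25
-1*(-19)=19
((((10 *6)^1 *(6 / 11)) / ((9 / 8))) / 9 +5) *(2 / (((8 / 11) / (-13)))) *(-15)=52975 / 12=4414.58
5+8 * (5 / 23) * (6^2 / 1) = 1555 / 23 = 67.61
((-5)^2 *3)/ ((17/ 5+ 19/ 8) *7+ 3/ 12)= 3000/ 1627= 1.84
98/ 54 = 1.81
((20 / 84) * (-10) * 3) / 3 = -50 / 21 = -2.38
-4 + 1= -3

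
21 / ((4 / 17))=357 / 4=89.25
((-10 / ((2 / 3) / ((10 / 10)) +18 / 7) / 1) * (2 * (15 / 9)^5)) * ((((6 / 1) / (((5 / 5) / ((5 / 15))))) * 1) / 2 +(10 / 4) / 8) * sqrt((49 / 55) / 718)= -1071875 * sqrt(39490) / 58002912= -3.67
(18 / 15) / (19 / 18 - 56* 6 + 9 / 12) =-216 / 60155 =-0.00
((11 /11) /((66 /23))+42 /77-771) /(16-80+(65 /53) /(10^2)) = 26938310 /2238291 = 12.04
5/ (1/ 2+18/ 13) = 130/ 49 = 2.65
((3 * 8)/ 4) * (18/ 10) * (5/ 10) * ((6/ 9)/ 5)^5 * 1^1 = 32/ 140625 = 0.00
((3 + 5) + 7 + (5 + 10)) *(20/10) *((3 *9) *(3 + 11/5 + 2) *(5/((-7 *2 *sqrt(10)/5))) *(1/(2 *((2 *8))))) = -3645 *sqrt(10)/56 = -205.83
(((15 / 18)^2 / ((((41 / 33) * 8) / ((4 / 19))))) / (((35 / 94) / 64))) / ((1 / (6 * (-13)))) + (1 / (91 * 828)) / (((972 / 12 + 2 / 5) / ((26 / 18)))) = -465932594735 / 2362678956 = -197.21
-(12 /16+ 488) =-1955 /4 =-488.75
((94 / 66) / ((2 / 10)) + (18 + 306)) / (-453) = -10927 / 14949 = -0.73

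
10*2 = 20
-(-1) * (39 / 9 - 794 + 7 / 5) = -11824 / 15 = -788.27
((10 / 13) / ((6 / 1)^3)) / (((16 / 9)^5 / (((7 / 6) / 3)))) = 8505 / 109051904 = 0.00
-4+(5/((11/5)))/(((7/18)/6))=2392/77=31.06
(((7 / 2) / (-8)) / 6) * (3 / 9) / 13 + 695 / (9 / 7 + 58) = 3642331 / 310752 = 11.72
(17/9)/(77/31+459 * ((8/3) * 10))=527/3415653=0.00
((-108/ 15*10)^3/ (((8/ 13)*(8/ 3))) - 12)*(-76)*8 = 138295680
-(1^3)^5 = -1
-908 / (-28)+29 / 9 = 2246 / 63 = 35.65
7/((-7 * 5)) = -1/5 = -0.20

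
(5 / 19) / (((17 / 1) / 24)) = 120 / 323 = 0.37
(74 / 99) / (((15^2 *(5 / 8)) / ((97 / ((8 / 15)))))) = 7178 / 7425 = 0.97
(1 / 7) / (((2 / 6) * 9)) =1 / 21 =0.05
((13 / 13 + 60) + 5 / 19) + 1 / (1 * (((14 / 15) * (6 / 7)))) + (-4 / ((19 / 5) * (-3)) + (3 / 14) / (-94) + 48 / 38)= 2405069 / 37506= 64.12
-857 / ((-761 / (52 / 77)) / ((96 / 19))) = 4278144 / 1113343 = 3.84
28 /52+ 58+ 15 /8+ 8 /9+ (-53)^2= 2686603 /936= 2870.30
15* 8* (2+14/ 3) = 800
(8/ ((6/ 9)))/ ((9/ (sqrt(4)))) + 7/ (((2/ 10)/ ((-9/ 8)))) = -36.71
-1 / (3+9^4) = -1 / 6564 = -0.00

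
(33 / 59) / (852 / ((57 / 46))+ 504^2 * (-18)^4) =627 / 29892120004312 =0.00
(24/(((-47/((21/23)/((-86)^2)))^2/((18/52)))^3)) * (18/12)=562711519881/1147613454500839400437728057297134575333842944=0.00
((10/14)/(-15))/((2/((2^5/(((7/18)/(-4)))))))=384/49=7.84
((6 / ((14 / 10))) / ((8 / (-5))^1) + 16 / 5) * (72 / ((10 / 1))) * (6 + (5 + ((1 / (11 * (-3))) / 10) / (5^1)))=3974631 / 96250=41.29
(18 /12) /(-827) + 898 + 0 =1485289 /1654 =898.00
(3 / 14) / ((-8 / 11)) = -33 / 112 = -0.29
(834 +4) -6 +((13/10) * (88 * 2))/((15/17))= 81848/75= 1091.31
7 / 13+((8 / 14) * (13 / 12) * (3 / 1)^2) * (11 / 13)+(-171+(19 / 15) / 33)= -7464356 / 45045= -165.71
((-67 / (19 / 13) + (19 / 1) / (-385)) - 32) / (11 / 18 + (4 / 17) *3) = -174351456 / 2947945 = -59.14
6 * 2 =12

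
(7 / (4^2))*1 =7 / 16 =0.44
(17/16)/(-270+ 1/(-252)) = -0.00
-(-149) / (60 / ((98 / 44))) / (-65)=-7301 / 85800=-0.09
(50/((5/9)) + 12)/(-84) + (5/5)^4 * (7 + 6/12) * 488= 51223/14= 3658.79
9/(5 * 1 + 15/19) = 171/110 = 1.55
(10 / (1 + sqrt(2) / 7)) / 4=245 / 94 - 35 * sqrt(2) / 94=2.08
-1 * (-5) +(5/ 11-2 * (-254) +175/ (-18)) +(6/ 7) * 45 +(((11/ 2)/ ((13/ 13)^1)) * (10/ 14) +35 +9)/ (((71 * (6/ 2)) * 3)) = 8895554/ 16401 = 542.38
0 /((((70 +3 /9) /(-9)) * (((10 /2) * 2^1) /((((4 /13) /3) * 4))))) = 0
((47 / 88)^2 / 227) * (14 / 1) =15463 / 878944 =0.02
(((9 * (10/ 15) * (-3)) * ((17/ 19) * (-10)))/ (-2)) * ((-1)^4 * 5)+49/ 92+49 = -617217/ 1748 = -353.10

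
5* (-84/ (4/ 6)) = -630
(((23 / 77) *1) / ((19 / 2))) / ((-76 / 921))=-21183 / 55594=-0.38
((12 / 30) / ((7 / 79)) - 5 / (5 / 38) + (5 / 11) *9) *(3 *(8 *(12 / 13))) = -3259296 / 5005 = -651.21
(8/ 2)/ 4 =1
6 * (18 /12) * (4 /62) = 18 /31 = 0.58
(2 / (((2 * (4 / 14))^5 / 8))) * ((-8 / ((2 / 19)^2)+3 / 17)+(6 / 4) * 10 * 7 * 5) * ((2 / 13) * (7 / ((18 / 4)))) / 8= -196826777 / 127296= -1546.21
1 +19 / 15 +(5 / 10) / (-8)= 529 / 240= 2.20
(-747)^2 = 558009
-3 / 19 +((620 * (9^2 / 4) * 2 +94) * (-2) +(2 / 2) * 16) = -957451 / 19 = -50392.16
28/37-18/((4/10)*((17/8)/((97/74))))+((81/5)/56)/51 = -4754521/176120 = -27.00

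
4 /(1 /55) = 220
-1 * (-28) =28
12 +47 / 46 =13.02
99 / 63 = 11 / 7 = 1.57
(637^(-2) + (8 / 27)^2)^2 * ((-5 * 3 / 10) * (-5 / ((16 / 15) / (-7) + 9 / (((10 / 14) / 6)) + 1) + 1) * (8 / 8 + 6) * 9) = -2529817100429646775 / 3716244203230210743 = -0.68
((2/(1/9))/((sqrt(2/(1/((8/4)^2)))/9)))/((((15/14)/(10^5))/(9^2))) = 433003908.53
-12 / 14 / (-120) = 1 / 140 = 0.01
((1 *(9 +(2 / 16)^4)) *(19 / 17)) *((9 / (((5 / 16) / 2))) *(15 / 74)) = 18911745 / 161024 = 117.45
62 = 62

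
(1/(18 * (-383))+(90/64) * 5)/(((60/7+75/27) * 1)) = 5428913/8763040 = 0.62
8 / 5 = 1.60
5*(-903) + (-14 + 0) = -4529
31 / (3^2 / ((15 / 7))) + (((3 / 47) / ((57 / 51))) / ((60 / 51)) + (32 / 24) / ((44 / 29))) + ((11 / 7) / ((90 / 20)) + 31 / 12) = 34781864 / 3094245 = 11.24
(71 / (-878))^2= 5041 / 770884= 0.01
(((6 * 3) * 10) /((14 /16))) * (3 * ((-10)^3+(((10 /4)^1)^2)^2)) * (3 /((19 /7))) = -12453750 /19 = -655460.53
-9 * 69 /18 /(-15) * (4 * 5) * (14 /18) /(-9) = -322 /81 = -3.98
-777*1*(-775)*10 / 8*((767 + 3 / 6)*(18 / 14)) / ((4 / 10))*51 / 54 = 56120559375 / 32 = 1753767480.47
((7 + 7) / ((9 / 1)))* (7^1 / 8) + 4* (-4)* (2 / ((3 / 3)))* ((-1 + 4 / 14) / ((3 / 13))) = 100.41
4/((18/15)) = 10/3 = 3.33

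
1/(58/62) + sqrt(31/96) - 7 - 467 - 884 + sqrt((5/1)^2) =-39206/29 + sqrt(186)/24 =-1351.36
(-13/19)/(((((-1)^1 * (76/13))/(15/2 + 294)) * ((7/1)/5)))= 509535/20216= 25.20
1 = 1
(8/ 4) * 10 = 20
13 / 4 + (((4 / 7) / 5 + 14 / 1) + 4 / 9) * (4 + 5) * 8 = 147207 / 140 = 1051.48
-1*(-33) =33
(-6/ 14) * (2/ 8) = -3/ 28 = -0.11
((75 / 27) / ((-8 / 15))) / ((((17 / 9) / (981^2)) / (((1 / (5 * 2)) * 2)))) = -72177075 / 136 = -530713.79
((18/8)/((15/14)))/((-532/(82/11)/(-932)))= 28659/1045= 27.42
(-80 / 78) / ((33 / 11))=-40 / 117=-0.34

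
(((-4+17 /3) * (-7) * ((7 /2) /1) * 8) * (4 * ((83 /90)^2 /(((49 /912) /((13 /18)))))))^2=2964873938830336 /13286025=223157335.53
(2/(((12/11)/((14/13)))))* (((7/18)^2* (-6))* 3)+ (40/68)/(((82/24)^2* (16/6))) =-107441941/20061054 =-5.36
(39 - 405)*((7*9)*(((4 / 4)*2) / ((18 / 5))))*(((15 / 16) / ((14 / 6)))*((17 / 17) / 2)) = -41175 / 16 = -2573.44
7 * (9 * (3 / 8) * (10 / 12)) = 315 / 16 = 19.69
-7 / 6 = -1.17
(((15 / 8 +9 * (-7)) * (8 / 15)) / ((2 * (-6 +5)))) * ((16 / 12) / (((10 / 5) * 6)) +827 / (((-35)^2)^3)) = 1.81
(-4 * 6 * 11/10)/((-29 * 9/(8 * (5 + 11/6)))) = 7216/1305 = 5.53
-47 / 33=-1.42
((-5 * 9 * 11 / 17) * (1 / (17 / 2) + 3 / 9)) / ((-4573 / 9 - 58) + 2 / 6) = 34155 / 1471588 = 0.02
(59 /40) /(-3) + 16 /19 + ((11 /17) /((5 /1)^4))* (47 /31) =52869877 /150195000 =0.35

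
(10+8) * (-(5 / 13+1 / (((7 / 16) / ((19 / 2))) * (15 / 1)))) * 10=-329.80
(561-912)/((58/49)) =-17199/58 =-296.53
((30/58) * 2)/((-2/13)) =-195/29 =-6.72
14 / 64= 0.22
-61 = -61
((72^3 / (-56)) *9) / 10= -209952 / 35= -5998.63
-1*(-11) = 11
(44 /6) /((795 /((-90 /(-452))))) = 11 /5989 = 0.00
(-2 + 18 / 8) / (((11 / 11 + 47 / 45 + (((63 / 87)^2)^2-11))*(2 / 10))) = -159138225 / 1105130392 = -0.14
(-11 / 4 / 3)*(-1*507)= 1859 / 4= 464.75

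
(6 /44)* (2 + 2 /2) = 0.41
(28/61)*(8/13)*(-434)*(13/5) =-97216/305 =-318.74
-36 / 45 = -4 / 5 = -0.80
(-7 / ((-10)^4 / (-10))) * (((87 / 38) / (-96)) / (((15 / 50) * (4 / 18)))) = -609 / 243200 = -0.00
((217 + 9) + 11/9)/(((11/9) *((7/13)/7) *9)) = 26585/99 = 268.54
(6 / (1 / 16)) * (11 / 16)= 66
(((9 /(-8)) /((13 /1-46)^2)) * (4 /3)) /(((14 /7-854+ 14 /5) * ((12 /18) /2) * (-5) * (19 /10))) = -5 /9761554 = -0.00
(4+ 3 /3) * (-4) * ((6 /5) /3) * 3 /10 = -12 /5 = -2.40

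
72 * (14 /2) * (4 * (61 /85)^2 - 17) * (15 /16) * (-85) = 20400849 /34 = 600024.97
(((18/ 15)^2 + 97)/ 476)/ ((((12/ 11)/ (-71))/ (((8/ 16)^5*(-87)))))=55739189/ 1523200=36.59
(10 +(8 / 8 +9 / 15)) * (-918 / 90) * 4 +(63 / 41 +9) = -474312 / 1025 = -462.74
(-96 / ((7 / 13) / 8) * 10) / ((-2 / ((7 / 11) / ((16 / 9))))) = 28080 / 11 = 2552.73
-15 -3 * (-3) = -6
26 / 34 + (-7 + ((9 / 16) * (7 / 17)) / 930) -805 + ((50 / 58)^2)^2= -48347444511259 / 59637933920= -810.68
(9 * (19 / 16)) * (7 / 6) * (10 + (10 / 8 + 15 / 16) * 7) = 161595 / 512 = 315.62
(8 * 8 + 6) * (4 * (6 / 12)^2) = 70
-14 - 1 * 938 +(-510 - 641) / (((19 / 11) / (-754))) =9528306 / 19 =501489.79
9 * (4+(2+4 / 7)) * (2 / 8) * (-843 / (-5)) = 174501 / 70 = 2492.87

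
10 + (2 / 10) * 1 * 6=56 / 5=11.20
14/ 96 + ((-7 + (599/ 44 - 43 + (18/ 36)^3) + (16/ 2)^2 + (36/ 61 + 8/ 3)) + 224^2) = 539023869/ 10736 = 50207.14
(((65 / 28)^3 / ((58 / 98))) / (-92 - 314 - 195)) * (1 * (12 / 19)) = -823875 / 37088912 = -0.02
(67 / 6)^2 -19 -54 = 1861 / 36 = 51.69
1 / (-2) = -1 / 2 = -0.50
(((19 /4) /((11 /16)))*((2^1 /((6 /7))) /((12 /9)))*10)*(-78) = -103740 /11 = -9430.91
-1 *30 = -30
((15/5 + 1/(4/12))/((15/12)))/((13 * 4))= 0.09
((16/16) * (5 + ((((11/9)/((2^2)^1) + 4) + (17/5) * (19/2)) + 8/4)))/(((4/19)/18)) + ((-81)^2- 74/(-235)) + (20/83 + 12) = 1607497687/156040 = 10301.83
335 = 335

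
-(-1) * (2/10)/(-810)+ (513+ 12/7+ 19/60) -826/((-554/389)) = 17198272657/15705900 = 1095.02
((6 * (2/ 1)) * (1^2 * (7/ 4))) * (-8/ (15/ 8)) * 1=-89.60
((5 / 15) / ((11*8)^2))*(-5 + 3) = -1 / 11616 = -0.00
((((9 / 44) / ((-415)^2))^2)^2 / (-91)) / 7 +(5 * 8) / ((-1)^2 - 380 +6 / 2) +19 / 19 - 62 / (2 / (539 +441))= -2999216140670994511940327254600308367 / 98726279267761536877385900000000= -30379.11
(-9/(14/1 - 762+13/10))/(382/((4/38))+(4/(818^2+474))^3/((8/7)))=29627166252540315/8920325965884561700559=0.00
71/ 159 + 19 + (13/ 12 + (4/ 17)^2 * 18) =3956641/ 183804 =21.53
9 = 9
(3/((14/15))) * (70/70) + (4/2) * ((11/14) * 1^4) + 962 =966.79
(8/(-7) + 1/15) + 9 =832/105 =7.92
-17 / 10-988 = -9897 / 10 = -989.70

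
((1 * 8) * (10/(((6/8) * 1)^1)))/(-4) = -80/3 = -26.67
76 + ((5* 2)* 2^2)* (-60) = -2324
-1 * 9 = -9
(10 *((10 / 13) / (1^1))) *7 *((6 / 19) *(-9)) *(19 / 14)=-2700 / 13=-207.69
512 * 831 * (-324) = -137852928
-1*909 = -909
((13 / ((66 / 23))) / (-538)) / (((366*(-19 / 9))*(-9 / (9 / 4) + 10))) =0.00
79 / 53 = 1.49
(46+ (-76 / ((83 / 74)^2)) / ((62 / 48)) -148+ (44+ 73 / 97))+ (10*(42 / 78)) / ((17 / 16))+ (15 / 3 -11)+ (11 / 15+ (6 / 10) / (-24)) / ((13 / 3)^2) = -104.91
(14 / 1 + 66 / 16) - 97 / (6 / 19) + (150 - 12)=-3625 / 24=-151.04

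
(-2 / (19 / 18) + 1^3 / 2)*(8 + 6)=-371 / 19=-19.53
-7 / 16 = -0.44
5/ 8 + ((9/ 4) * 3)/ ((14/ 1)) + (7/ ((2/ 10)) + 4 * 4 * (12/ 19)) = 24585/ 532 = 46.21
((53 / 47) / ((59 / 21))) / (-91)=-159 / 36049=-0.00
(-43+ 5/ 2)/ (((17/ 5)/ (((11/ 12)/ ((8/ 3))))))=-4.09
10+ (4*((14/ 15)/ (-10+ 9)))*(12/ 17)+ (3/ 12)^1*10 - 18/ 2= 147/ 170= 0.86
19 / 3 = 6.33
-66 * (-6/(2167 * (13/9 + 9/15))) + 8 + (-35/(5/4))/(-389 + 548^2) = 1570379661/194130695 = 8.09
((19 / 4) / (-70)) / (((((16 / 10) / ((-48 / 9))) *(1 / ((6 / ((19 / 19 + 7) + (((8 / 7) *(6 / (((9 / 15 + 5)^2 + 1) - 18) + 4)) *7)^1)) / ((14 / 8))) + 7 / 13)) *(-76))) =-4667 / 20667808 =-0.00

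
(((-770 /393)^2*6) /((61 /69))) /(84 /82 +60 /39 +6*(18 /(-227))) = 235702567100 /18881510377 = 12.48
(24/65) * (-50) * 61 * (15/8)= -2111.54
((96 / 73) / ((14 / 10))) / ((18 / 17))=1360 / 1533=0.89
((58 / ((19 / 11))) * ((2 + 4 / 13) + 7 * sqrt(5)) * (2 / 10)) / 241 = 3828 / 59527 + 4466 * sqrt(5) / 22895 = 0.50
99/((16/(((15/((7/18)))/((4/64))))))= 26730/7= 3818.57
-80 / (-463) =80 / 463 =0.17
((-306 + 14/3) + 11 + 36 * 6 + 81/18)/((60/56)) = -2933/45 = -65.18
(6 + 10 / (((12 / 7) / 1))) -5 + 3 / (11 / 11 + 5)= 22 / 3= 7.33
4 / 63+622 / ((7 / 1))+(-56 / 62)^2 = 5432914 / 60543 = 89.74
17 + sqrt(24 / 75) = 2 * sqrt(2) / 5 + 17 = 17.57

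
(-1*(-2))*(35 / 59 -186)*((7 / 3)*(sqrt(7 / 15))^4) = -7504154 / 39825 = -188.43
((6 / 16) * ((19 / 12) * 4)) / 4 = 19 / 32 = 0.59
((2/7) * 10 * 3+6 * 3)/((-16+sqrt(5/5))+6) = -62/21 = -2.95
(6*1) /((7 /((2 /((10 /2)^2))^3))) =48 /109375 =0.00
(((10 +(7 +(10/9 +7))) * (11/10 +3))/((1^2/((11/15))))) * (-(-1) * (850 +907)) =89541991/675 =132654.80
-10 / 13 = -0.77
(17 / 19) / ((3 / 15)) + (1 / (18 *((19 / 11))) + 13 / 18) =298 / 57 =5.23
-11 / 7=-1.57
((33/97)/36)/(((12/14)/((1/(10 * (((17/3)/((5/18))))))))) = 77/1424736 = 0.00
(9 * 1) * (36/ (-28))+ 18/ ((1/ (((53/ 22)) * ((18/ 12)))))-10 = 6695/ 154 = 43.47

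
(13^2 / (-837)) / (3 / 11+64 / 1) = -1859 / 591759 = -0.00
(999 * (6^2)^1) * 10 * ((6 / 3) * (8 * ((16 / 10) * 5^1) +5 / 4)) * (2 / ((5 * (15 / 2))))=12515472 / 5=2503094.40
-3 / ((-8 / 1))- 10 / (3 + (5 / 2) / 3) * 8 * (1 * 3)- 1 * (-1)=-11267 / 184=-61.23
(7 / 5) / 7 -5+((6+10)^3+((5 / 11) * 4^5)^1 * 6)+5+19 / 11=378986 / 55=6890.65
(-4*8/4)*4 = -32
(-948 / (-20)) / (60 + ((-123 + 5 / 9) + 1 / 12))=-8532 / 11225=-0.76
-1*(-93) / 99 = 31 / 33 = 0.94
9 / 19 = 0.47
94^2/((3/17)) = 150212/3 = 50070.67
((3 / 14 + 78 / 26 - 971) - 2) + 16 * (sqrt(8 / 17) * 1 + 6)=-12233 / 14 + 32 * sqrt(34) / 17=-862.81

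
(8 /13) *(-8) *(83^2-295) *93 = -3019037.54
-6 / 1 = -6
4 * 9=36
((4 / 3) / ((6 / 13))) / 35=0.08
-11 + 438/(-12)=-95/2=-47.50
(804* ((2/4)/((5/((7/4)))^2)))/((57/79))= 259357/3800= 68.25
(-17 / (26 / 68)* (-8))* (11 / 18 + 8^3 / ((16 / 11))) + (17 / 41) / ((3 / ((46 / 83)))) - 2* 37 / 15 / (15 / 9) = 1248384309076 / 9953775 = 125418.18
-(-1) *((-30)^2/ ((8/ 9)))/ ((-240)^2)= 9/ 512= 0.02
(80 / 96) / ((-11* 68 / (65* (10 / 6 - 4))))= 2275 / 13464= 0.17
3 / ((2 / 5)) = 15 / 2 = 7.50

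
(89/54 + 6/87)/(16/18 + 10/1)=2689/17052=0.16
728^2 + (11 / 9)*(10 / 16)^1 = 38158903 / 72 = 529984.76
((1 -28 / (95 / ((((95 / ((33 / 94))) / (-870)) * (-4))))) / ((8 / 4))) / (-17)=-9091 / 488070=-0.02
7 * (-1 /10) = -7 /10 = -0.70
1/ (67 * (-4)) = -1/ 268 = -0.00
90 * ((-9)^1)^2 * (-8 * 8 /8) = -58320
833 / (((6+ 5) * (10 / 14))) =5831 / 55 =106.02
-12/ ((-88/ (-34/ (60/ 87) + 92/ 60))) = -1433/ 220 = -6.51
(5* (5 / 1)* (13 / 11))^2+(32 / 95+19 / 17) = 170868604 / 195415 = 874.39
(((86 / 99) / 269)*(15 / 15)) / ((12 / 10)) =215 / 79893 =0.00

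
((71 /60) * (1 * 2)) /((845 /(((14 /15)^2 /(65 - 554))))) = -6958 /1394566875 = -0.00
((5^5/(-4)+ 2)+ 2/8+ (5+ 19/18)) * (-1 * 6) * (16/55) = 222608/165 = 1349.14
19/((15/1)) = 19/15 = 1.27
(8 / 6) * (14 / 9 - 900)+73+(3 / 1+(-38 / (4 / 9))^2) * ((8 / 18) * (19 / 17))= 1151080 / 459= 2507.80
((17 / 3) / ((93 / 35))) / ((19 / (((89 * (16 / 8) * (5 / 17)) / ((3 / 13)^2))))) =5264350 / 47709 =110.34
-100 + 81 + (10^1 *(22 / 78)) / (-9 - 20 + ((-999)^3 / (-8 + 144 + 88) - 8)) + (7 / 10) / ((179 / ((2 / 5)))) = -3305792428592474 / 174003394863675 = -19.00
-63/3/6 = -7/2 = -3.50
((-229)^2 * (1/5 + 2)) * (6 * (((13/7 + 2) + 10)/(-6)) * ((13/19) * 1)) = -727409111/665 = -1093848.29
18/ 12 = 3/ 2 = 1.50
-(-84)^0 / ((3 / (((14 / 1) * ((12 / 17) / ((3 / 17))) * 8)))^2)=-200704 / 9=-22300.44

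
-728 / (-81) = 8.99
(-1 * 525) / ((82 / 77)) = -40425 / 82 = -492.99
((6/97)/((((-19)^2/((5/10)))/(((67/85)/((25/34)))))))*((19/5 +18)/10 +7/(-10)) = 14874/109428125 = 0.00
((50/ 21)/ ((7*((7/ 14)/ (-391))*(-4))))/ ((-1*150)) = -391/ 882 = -0.44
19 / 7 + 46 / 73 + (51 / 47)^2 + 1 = 6233091 / 1128799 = 5.52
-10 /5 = -2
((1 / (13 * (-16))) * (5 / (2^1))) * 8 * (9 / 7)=-45 / 364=-0.12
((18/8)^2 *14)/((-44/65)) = -36855/352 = -104.70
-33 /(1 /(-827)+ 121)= -27291 /100066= -0.27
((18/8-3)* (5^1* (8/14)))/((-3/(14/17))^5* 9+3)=384160/1034537929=0.00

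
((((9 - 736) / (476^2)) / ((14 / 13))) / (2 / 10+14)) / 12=-47255 / 2702598528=-0.00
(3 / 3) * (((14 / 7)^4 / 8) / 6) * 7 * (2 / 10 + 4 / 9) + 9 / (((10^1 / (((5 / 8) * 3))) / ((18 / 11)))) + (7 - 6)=62549 / 11880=5.27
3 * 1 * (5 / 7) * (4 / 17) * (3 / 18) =10 / 119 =0.08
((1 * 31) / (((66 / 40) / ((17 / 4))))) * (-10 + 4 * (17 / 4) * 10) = 421600 / 33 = 12775.76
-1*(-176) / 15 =176 / 15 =11.73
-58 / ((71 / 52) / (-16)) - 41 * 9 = 22057 / 71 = 310.66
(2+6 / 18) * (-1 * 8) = -56 / 3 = -18.67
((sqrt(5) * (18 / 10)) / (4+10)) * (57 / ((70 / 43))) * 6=66177 * sqrt(5) / 2450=60.40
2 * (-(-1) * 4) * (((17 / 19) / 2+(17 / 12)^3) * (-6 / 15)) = -21607 / 2052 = -10.53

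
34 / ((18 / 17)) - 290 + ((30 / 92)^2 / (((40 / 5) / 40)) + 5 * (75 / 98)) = -236583689 / 933156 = -253.53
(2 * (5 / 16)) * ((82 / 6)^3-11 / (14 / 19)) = 4796255 / 3024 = 1586.06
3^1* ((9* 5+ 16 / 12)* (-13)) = -1807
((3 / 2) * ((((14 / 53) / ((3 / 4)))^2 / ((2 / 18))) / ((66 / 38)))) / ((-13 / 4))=-119168 / 401687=-0.30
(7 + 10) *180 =3060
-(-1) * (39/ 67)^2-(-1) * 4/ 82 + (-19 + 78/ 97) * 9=-2916698482/ 17852753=-163.38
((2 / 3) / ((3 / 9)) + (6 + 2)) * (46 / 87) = 460 / 87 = 5.29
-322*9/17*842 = -2440116/17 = -143536.24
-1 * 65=-65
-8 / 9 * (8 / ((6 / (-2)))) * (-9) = -64 / 3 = -21.33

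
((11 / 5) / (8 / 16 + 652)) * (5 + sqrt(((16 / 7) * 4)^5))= 22 / 1305 + 720896 * sqrt(7) / 2238075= 0.87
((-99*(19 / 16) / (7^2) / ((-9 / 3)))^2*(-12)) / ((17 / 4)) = -1179387 / 653072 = -1.81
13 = 13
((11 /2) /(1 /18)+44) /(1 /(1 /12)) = 143 /12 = 11.92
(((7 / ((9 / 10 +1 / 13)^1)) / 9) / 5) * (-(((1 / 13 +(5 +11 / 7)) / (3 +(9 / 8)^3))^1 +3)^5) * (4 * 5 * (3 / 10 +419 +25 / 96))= -44378363748430573025903720568289 / 17942545482253198307514468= -2473359.41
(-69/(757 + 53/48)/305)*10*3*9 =-178848/2219729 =-0.08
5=5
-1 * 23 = -23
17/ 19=0.89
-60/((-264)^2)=-5/5808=-0.00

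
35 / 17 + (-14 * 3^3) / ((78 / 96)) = -102361 / 221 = -463.17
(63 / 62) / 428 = 63 / 26536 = 0.00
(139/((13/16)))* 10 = 22240/13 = 1710.77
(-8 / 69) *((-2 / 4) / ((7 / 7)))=4 / 69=0.06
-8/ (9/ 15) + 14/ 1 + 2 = 8/ 3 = 2.67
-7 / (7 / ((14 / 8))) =-7 / 4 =-1.75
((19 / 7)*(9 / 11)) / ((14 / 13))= 2223 / 1078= 2.06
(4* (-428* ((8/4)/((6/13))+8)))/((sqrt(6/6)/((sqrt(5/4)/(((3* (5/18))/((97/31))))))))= -6144368* sqrt(5)/155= -88640.16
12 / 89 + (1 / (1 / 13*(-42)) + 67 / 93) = 63239 / 115878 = 0.55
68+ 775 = 843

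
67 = 67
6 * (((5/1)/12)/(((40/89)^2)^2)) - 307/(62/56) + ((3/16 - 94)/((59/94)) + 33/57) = -12985104735009/35585024000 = -364.90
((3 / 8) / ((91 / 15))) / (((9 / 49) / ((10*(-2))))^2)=85750 / 117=732.91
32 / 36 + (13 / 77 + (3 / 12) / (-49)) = 20425 / 19404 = 1.05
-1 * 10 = -10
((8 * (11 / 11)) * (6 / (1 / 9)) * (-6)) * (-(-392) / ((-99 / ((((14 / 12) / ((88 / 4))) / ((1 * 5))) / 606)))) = 10976 / 61105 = 0.18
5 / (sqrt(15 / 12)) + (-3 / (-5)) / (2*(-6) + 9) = -1 / 5 + 2*sqrt(5) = 4.27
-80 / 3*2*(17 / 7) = -2720 / 21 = -129.52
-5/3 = -1.67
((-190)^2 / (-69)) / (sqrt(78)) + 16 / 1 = 16 - 18050 * sqrt(78) / 2691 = -43.24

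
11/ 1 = 11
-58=-58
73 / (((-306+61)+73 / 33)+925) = 2409 / 22513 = 0.11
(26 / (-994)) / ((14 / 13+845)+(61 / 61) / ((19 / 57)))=-169 / 5485886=-0.00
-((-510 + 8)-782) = 1284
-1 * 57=-57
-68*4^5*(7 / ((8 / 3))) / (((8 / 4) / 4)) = -365568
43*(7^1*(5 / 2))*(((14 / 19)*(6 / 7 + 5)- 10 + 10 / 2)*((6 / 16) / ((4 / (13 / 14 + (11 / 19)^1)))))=-3362385 / 46208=-72.77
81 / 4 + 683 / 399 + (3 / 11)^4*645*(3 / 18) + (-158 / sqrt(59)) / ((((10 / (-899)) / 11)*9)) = 527078861 / 23367036 + 781231*sqrt(59) / 2655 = 2282.73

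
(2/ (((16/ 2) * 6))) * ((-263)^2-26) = 69143/ 24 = 2880.96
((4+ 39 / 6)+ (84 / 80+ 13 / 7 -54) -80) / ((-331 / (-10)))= -16883 / 4634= -3.64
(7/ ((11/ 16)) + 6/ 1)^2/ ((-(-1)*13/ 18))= 570312/ 1573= 362.56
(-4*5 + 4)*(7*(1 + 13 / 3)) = -1792 / 3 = -597.33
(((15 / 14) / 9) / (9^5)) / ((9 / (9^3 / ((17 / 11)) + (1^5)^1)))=2870 / 27103491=0.00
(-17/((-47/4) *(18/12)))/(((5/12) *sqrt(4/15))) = 4.48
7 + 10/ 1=17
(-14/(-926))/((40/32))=28/2315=0.01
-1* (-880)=880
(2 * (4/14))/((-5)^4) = 4/4375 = 0.00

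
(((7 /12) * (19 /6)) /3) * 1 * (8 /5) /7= 0.14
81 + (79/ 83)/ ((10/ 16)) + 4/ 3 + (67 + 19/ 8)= 1526183/ 9960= 153.23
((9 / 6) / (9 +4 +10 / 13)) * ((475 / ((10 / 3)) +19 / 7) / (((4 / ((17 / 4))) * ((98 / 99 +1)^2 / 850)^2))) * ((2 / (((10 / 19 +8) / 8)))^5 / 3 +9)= 208262268653585624285039375 / 16046895149165513808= 12978352.93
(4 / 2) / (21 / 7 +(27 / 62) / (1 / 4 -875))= 216938 / 325353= 0.67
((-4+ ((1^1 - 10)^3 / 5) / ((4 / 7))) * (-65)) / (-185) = -67379 / 740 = -91.05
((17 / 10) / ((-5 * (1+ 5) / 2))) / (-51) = 1 / 450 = 0.00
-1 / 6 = -0.17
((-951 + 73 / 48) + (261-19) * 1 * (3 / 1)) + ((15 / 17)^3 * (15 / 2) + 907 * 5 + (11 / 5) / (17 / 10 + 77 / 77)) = 9163505177 / 2122416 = 4317.49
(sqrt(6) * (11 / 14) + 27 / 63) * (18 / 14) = 27 / 49 + 99 * sqrt(6) / 98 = 3.03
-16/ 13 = -1.23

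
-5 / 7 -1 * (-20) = 19.29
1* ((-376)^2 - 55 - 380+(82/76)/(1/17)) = 5356455/38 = 140959.34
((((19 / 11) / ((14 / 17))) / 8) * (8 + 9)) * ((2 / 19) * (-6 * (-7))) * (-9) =-7803 / 44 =-177.34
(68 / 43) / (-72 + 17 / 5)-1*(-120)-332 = -3127128 / 14749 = -212.02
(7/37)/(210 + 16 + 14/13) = 91/109224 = 0.00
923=923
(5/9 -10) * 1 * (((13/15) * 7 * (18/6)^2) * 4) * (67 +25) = -569296/3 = -189765.33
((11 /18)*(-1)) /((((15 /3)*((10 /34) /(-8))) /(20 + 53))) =54604 /225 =242.68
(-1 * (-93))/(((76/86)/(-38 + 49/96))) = -4797467/1216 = -3945.29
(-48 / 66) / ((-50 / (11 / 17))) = 4 / 425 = 0.01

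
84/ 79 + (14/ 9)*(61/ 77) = 17954/ 7821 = 2.30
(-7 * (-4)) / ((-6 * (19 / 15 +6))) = -70 / 109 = -0.64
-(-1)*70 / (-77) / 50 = -1 / 55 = -0.02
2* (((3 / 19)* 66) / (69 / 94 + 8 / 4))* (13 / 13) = 37224 / 4883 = 7.62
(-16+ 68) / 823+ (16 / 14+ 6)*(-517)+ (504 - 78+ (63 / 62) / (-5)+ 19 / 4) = -3262.25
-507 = -507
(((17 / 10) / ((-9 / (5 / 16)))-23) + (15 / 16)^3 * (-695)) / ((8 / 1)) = -21960673 / 294912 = -74.47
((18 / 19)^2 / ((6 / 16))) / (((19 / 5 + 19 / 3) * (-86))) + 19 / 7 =5598133 / 2064559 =2.71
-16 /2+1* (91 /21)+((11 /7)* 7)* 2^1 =55 /3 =18.33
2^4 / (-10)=-8 / 5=-1.60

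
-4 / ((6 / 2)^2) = -0.44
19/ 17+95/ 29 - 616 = -611.61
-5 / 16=-0.31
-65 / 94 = -0.69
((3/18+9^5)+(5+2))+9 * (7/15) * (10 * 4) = 355345/6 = 59224.17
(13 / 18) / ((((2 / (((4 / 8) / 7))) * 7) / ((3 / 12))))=0.00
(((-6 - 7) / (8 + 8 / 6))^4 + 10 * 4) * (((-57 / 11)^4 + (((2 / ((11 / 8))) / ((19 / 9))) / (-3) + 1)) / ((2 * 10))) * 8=540087249071911 / 42746097856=12634.77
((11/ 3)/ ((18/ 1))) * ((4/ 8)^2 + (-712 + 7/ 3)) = -93643/ 648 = -144.51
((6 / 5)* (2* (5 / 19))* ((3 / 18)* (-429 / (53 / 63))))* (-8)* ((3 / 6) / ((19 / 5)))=1081080 / 19133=56.50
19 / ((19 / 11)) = 11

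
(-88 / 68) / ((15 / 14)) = -308 / 255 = -1.21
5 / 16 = 0.31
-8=-8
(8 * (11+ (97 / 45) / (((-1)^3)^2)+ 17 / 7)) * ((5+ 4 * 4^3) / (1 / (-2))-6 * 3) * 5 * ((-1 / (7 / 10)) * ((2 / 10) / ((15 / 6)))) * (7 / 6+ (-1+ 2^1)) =4084288 / 49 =83352.82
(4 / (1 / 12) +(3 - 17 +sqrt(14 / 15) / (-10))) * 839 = 28526 - 839 * sqrt(210) / 150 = 28444.94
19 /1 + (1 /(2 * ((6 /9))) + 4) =95 /4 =23.75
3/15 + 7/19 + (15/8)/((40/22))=4863/3040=1.60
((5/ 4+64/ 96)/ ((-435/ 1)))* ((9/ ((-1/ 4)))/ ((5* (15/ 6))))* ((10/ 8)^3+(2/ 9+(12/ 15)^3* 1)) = 4450247/ 130500000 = 0.03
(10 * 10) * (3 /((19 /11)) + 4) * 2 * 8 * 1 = 174400 /19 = 9178.95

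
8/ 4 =2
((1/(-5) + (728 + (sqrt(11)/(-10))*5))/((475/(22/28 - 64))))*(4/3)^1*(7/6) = -71567/475 + 59*sqrt(11)/570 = -150.32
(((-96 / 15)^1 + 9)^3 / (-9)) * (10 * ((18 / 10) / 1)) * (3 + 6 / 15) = -74698 / 625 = -119.52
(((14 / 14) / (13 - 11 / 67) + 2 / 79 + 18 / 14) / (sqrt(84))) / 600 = 660551 * sqrt(21) / 11984616000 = 0.00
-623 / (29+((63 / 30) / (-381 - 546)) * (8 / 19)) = -18288165 / 851267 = -21.48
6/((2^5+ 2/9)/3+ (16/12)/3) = 0.54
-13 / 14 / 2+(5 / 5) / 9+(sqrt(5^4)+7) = 7975 / 252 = 31.65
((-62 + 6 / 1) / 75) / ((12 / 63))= -98 / 25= -3.92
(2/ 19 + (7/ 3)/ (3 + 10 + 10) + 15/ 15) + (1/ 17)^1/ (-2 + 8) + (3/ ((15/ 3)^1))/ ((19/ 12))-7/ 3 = -164449/ 222870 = -0.74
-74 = -74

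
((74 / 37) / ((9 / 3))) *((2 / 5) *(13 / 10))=26 / 75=0.35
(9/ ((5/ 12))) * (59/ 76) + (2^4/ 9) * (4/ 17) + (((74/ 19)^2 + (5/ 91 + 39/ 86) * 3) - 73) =-84546621479/ 2161267290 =-39.12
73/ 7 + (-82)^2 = 47141/ 7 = 6734.43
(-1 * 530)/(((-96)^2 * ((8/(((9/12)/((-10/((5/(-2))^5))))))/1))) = -0.05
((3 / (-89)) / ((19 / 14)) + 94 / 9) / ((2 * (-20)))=-19822 / 76095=-0.26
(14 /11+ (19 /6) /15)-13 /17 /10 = 11843 /8415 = 1.41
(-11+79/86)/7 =-867/602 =-1.44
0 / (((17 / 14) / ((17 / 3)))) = 0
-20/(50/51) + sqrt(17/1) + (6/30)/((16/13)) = -1619/80 + sqrt(17) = -16.11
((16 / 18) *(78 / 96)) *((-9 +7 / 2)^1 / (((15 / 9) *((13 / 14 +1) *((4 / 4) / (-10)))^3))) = 332.26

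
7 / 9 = 0.78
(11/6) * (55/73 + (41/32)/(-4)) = 14839/18688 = 0.79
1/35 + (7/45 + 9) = 2893/315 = 9.18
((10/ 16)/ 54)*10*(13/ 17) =325/ 3672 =0.09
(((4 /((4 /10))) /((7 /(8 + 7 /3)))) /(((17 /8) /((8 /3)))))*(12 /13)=79360 /4641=17.10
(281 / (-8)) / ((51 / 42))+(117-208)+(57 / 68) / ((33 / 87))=-22013 / 187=-117.72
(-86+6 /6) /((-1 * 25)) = 17 /5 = 3.40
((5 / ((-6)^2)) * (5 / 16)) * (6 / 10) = 5 / 192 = 0.03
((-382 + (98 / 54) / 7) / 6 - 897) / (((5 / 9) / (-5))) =155621 / 18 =8645.61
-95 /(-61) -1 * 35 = -2040 /61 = -33.44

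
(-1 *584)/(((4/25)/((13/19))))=-47450/19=-2497.37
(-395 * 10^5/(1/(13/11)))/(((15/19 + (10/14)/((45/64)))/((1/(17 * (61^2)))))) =-614659500000/1503682147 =-408.77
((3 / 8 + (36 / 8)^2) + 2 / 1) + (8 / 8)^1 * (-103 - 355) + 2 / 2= -3475 / 8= -434.38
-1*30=-30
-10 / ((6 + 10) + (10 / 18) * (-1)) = -90 / 139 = -0.65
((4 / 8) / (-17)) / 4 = -1 / 136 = -0.01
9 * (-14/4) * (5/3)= -105/2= -52.50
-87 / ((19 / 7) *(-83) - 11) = 0.37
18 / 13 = 1.38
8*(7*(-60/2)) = -1680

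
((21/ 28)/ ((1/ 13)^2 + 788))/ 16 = 169/ 2841024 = 0.00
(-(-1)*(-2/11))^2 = 4/121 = 0.03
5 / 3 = 1.67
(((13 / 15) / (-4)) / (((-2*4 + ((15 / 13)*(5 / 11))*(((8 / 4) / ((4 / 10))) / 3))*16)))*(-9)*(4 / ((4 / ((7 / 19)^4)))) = -13390377 / 42495071680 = -0.00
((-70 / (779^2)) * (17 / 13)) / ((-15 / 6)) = 476 / 7888933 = 0.00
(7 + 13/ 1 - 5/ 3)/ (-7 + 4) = -55/ 9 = -6.11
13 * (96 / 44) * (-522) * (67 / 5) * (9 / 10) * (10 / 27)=-3637296 / 55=-66132.65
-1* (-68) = 68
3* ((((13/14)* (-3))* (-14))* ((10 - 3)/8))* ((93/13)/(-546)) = -279/208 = -1.34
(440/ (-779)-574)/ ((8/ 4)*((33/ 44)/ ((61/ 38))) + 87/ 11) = -150165103/ 2311293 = -64.97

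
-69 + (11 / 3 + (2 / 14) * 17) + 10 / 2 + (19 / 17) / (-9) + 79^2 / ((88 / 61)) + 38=405843083 / 94248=4306.12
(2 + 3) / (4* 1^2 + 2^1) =5 / 6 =0.83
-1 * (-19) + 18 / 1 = 37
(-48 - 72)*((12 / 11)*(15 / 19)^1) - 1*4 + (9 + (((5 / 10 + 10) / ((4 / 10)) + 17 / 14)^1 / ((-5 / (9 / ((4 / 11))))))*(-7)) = 14266979 / 16720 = 853.29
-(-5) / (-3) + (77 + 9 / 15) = 1139 / 15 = 75.93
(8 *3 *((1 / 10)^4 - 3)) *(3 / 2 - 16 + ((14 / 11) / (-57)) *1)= 546311789 / 522500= 1045.57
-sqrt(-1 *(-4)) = -2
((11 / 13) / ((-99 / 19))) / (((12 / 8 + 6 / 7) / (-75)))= 6650 / 1287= 5.17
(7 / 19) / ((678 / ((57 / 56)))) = 1 / 1808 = 0.00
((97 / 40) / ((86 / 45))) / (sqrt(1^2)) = 873 / 688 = 1.27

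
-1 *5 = -5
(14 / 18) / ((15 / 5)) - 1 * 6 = -155 / 27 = -5.74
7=7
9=9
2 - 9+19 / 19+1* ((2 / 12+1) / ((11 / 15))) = -97 / 22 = -4.41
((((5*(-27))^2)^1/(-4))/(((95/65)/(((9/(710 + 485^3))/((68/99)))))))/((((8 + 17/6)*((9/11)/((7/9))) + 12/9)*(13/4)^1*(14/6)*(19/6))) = -964565415/823503059422999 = -0.00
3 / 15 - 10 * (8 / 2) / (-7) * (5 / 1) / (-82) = -213 / 1435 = -0.15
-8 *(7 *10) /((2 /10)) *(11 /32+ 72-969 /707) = -40142425 /202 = -198724.88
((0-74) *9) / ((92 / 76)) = -12654 / 23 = -550.17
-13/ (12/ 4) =-13/ 3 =-4.33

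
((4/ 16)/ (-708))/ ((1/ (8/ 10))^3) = -4/ 22125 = -0.00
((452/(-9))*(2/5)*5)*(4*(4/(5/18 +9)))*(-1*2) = 57856/167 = 346.44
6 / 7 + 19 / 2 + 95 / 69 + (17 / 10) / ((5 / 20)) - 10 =8.53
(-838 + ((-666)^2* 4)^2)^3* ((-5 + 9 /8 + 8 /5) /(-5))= 354815107358391509941677786672963266119 /25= 14192604294335660397667110000000000000.00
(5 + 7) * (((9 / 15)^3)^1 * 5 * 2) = 648 / 25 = 25.92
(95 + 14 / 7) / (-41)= -97 / 41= -2.37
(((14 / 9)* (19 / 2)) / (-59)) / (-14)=19 / 1062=0.02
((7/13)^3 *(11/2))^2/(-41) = -14235529/791596676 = -0.02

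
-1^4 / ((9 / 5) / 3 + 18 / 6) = -5 / 18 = -0.28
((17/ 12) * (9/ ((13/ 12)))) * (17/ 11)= 2601/ 143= 18.19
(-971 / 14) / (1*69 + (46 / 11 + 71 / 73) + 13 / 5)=-3898565 / 4314366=-0.90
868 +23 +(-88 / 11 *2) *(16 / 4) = 827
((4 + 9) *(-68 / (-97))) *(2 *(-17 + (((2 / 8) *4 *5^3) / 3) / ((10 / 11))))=152932 / 291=525.54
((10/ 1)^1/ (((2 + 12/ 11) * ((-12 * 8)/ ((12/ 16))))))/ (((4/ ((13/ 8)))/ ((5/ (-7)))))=3575/ 487424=0.01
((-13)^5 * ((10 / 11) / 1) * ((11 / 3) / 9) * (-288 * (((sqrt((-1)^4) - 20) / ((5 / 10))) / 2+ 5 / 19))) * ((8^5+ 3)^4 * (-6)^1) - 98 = 97567574666870049978757212858 / 19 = 5135135508782634209408274000.00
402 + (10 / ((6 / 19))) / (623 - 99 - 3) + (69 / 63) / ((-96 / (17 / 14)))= 5911981057 / 14704704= 402.05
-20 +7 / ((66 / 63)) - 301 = -6915 / 22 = -314.32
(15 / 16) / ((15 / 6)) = 3 / 8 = 0.38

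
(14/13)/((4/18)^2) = 567/26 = 21.81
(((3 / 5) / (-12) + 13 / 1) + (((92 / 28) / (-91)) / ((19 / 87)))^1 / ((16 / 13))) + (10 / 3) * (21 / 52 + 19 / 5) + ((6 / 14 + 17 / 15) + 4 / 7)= 5608399 / 193648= 28.96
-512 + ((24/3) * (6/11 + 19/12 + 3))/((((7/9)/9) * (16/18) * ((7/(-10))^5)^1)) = -4775374168/1294139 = -3690.00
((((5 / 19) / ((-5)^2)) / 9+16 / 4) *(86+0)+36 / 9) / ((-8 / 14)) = -1041691 / 1710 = -609.18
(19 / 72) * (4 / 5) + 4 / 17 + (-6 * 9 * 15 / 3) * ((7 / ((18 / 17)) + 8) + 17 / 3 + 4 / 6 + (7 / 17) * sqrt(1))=-8821567 / 1530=-5765.73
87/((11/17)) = 1479/11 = 134.45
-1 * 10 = -10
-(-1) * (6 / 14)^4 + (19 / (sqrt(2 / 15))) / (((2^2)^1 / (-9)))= 81 / 2401-171 * sqrt(30) / 8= -117.04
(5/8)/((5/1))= 1/8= 0.12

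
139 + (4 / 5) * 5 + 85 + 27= 255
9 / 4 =2.25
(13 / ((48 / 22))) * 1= 143 / 24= 5.96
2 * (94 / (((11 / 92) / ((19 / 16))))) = 20539 / 11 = 1867.18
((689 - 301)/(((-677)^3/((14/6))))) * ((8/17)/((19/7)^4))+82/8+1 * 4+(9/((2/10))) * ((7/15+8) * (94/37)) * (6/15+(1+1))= 3566978824729004051111/1526097587112077820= 2337.32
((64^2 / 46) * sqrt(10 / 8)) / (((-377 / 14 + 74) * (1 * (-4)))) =-3584 * sqrt(5) / 15157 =-0.53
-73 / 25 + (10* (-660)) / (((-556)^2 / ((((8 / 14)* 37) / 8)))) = -40255249 / 13524700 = -2.98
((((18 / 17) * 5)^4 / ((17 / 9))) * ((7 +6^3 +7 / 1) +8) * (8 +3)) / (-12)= -90731.13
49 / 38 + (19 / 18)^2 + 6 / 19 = 16741 / 6156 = 2.72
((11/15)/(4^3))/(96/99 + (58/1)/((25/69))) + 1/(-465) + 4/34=250593827/2168373120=0.12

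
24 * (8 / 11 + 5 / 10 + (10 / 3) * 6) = 5604 / 11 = 509.45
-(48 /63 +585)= -12301 /21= -585.76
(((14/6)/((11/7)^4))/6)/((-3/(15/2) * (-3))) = 84035/1581228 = 0.05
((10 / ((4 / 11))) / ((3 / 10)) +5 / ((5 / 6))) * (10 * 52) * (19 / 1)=2894840 / 3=964946.67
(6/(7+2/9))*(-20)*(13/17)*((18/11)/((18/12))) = -2592/187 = -13.86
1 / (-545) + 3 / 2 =1633 / 1090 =1.50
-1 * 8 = -8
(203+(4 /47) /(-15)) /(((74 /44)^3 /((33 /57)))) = 16762305208 /678496935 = 24.71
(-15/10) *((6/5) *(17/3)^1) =-51/5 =-10.20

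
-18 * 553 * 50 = -497700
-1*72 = -72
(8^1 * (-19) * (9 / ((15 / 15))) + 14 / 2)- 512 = -1873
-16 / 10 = -8 / 5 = -1.60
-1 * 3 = -3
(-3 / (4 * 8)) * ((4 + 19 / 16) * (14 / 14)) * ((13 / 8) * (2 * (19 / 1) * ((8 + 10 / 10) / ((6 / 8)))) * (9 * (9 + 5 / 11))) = -21587553 / 704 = -30664.14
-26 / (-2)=13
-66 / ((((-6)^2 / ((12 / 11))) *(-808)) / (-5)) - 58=-23437 / 404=-58.01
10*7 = 70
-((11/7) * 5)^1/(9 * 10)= -11/126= -0.09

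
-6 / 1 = -6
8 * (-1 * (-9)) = 72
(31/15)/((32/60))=31/8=3.88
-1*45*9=-405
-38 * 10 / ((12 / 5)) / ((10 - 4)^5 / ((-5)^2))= -11875 / 23328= -0.51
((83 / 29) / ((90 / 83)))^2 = 6.97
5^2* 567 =14175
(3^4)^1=81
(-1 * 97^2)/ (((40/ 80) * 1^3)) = -18818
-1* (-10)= 10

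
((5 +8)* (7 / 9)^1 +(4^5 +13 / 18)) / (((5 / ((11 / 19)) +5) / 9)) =682.99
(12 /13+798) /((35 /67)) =695862 /455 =1529.37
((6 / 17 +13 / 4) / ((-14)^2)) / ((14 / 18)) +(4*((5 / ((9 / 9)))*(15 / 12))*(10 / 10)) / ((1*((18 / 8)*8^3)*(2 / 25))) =80855 / 274176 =0.29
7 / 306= 0.02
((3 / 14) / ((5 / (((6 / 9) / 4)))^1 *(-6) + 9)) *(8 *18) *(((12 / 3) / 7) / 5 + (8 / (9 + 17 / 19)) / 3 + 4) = -173072 / 218785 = -0.79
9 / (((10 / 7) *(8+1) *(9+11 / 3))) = 21 / 380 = 0.06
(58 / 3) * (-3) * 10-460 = -1040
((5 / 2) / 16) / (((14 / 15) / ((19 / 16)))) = 0.20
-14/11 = -1.27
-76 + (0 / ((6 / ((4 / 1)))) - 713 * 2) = -1502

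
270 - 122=148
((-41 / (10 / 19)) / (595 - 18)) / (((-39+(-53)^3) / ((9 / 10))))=7011 / 8592453200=0.00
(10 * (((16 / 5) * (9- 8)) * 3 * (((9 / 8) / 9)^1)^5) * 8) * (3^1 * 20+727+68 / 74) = 87459 / 4736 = 18.47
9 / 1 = 9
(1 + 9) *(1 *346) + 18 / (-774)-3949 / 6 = 722867 / 258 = 2801.81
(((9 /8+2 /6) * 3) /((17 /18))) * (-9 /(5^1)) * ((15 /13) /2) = -8505 /1768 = -4.81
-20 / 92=-5 / 23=-0.22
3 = 3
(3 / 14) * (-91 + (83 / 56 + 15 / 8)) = -3681 / 196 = -18.78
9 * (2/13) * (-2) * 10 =-360/13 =-27.69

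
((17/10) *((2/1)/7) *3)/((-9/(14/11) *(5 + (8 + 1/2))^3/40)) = -2176/649539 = -0.00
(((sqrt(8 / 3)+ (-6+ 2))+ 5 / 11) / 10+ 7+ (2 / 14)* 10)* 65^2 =845* sqrt(6) / 3+ 5253365 / 154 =34802.70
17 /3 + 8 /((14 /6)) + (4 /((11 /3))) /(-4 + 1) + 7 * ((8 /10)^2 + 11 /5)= 28.61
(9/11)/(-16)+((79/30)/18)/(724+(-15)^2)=-1149559/22548240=-0.05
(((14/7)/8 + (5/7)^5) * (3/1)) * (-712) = -15649938/16807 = -931.16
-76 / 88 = -0.86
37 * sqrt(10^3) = 370 * sqrt(10) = 1170.04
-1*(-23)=23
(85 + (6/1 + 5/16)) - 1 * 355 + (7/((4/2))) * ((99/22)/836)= -220427/836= -263.67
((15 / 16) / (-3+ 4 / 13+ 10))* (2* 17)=663 / 152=4.36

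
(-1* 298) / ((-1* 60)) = 149 / 30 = 4.97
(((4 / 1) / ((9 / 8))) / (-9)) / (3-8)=32 / 405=0.08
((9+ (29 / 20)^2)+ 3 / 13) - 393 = -1984667 / 5200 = -381.67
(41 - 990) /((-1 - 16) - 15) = 949 /32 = 29.66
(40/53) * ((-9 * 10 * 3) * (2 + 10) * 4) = -518400/53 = -9781.13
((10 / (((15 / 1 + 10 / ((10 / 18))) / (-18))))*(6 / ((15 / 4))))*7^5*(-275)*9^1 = 363031200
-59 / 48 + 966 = 46309 / 48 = 964.77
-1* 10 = -10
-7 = -7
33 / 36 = 11 / 12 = 0.92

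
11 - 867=-856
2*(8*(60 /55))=192 /11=17.45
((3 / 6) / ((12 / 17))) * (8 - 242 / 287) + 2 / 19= 338609 / 65436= 5.17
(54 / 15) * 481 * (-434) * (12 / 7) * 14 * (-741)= 66824660448 / 5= 13364932089.60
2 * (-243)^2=118098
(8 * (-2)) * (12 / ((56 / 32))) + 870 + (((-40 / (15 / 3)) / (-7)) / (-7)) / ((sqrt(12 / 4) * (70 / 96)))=5322 / 7-128 * sqrt(3) / 1715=760.16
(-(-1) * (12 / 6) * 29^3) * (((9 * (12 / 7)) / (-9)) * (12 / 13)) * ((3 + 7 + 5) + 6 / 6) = -112384512 / 91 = -1234994.64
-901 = -901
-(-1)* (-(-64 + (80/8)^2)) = -36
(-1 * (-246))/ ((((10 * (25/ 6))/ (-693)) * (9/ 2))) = -113652/ 125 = -909.22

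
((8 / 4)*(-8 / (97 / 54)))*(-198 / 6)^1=28512 / 97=293.94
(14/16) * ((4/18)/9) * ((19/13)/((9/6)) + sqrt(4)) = 203/3159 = 0.06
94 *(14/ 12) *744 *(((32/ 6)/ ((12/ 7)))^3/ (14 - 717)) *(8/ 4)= -3582215168/ 512487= -6989.87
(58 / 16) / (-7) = -29 / 56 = -0.52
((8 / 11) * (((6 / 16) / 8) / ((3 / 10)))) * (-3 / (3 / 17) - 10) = -135 / 44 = -3.07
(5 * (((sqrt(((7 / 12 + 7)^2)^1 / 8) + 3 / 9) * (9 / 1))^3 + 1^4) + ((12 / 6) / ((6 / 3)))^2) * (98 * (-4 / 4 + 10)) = 1486987173 / 64 + 46944240525 * sqrt(2) / 1024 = 88067359.76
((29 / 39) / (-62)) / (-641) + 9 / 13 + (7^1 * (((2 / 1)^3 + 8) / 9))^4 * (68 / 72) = 691030731875605 / 30507429654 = 22651.23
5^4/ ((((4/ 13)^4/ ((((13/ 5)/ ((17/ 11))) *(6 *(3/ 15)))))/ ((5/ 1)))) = 1531583625/ 2176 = 703852.77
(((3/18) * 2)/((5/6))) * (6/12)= 1/5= 0.20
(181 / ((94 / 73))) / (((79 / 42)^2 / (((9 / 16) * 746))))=19561014081 / 1173308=16671.68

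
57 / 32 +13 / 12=275 / 96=2.86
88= 88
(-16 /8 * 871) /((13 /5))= -670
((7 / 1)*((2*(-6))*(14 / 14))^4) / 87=48384 / 29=1668.41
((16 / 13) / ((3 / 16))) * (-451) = -115456 / 39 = -2960.41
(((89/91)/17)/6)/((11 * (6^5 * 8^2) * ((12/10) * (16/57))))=8455/1625999671296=0.00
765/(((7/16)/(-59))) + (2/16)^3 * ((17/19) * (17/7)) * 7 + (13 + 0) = -103152.68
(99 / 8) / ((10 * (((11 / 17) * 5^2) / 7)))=1071 / 2000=0.54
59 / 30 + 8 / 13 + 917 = 358637 / 390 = 919.58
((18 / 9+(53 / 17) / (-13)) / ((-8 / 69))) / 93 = -8947 / 54808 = -0.16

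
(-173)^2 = 29929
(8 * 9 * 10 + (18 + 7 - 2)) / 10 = 74.30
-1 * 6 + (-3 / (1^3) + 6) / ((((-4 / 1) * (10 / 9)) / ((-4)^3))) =37.20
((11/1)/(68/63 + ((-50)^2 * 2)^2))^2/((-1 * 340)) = -480249/843412572828001572160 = -0.00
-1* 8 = -8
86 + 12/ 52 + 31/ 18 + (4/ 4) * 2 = 21049/ 234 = 89.95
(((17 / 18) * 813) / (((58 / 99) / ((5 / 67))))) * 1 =760155 / 7772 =97.81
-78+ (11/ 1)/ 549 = -42811/ 549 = -77.98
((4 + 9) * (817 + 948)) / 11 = 22945 / 11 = 2085.91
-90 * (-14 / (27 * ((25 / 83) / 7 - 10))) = -16268 / 3471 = -4.69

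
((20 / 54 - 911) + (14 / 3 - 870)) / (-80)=22.20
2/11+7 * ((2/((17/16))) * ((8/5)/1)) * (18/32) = 12.04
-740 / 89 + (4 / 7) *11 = -1264 / 623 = -2.03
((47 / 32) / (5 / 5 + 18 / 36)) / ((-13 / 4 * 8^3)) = -47 / 79872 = -0.00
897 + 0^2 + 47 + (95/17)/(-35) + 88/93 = 10455953/11067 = 944.79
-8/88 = -1/11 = -0.09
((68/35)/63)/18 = 0.00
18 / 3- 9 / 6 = 9 / 2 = 4.50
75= 75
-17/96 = -0.18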